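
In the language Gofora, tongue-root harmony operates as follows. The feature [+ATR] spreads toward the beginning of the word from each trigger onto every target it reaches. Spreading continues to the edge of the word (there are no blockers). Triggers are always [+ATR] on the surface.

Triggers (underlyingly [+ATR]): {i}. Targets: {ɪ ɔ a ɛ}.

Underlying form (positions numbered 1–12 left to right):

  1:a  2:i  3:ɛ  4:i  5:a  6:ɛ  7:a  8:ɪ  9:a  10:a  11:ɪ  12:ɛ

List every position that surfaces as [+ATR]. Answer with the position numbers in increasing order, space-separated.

From /i/ at 2 leftward: 1 /a/ → [+ATR]; word edge.
From /i/ at 4 leftward: 3 /ɛ/ → [+ATR]; 2 /i/ is itself a trigger — this domain ends here.
Targets with no active source: positions 5 6 7 8 9 10 11 12 stay [-ATR].

1 2 3 4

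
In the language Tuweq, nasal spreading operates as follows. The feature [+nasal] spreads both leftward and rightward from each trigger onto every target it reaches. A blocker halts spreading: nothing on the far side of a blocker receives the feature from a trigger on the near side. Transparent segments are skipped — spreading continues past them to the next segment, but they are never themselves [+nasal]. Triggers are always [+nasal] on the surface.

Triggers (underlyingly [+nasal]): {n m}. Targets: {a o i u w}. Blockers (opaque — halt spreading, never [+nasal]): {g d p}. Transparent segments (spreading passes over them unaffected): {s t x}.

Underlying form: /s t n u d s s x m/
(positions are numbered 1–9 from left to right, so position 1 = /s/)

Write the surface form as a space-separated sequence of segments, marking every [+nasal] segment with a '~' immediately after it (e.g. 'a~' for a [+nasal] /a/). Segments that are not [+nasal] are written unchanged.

From /n/ at 3 rightward: 4 /u/ → [+nasal]; 5 /d/ blocks.
From /n/ at 3 leftward: 2 /t/ transparent; 1 /s/ transparent; word edge.
From /m/ at 9 rightward: word edge.
From /m/ at 9 leftward: 8 /x/ transparent; 7 /s/ transparent; 6 /s/ transparent; 5 /d/ blocks.
[+nasal] positions on the surface: 3 4 9.

s t n~ u~ d s s x m~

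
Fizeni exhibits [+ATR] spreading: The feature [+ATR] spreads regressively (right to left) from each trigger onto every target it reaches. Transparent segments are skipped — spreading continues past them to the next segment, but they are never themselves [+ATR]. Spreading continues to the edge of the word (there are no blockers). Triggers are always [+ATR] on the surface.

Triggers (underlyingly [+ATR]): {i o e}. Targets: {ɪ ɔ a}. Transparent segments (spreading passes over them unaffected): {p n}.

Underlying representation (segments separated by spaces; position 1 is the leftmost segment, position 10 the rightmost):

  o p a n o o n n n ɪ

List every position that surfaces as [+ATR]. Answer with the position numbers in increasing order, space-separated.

From /o/ at 1 leftward: word edge.
From /o/ at 5 leftward: 4 /n/ transparent; 3 /a/ → [+ATR]; 2 /p/ transparent; 1 /o/ is itself a trigger — this domain ends here.
From /o/ at 6 leftward: 5 /o/ is itself a trigger — this domain ends here.
Target with no active source: position 10 stays [-ATR].

1 3 5 6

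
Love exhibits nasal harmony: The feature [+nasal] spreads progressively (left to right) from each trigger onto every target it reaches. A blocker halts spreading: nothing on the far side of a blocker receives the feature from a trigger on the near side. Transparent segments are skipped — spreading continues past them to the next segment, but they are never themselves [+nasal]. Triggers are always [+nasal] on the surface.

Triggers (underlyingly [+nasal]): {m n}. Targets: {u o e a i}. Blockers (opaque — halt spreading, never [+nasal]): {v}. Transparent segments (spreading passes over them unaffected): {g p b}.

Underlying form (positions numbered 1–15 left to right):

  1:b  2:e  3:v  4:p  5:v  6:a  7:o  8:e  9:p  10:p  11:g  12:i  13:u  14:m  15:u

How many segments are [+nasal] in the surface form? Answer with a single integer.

2

From /m/ at 14 rightward: 15 /u/ → [+nasal]; word edge.
Targets with no active source: positions 2 6 7 8 12 13 stay [-nasal].
[+nasal] positions on the surface: 14 15.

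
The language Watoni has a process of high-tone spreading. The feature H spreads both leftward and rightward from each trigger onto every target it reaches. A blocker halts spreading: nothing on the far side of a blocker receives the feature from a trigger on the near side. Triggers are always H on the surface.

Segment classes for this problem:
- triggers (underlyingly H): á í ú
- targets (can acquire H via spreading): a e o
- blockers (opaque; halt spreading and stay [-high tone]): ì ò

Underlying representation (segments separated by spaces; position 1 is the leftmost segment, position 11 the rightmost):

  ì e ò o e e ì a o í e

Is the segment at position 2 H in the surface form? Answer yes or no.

no

From /í/ at 10 rightward: 11 /e/ → H; word edge.
From /í/ at 10 leftward: 9 /o/ → H; 8 /a/ → H; 7 /ì/ blocks.
Targets with no active source: positions 2 4 5 6 stay [-high tone].
H positions on the surface: 8 9 10 11.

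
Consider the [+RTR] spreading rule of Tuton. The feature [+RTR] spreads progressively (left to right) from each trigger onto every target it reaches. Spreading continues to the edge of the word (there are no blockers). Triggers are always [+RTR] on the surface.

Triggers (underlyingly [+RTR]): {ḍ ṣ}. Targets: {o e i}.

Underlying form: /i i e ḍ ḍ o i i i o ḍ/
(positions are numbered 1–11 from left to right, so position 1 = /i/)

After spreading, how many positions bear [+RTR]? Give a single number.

8

From /ḍ/ at 4 rightward: 5 /ḍ/ is itself a trigger — this domain ends here.
From /ḍ/ at 5 rightward: 6 /o/ → [+RTR]; 7 /i/ → [+RTR]; 8 /i/ → [+RTR]; 9 /i/ → [+RTR]; 10 /o/ → [+RTR]; 11 /ḍ/ is itself a trigger — this domain ends here.
From /ḍ/ at 11 rightward: word edge.
Targets with no active source: positions 1 2 3 stay [-emphatic].
[+RTR] positions on the surface: 4 5 6 7 8 9 10 11.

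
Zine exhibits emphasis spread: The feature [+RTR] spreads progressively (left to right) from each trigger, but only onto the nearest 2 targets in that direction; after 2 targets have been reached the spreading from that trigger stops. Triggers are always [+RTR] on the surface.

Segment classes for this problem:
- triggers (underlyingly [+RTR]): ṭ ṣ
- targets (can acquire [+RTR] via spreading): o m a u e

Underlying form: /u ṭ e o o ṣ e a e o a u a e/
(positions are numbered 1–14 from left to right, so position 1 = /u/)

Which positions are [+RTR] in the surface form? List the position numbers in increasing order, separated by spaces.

From /ṭ/ at 2 rightward: 3 /e/ → [+RTR]; 4 /o/ → [+RTR]; bound reached.
From /ṣ/ at 6 rightward: 7 /e/ → [+RTR]; 8 /a/ → [+RTR]; bound reached.
Targets with no active source: positions 1 5 9 10 11 12 13 14 stay [-emphatic].

2 3 4 6 7 8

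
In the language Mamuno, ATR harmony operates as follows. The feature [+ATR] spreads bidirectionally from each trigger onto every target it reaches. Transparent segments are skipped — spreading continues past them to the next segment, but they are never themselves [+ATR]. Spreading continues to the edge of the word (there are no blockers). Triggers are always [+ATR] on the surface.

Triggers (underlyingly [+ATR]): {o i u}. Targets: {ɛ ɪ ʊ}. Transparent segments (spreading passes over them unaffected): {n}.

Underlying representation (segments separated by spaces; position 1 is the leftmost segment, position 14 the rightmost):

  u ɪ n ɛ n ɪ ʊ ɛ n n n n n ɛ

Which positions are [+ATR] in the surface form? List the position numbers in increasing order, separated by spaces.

From /u/ at 1 rightward: 2 /ɪ/ → [+ATR]; 3 /n/ transparent; 4 /ɛ/ → [+ATR]; 5 /n/ transparent; 6 /ɪ/ → [+ATR]; 7 /ʊ/ → [+ATR]; 8 /ɛ/ → [+ATR]; 9 /n/ transparent; 10 /n/ transparent; 11 /n/ transparent; 12 /n/ transparent; 13 /n/ transparent; 14 /ɛ/ → [+ATR]; word edge.
From /u/ at 1 leftward: word edge.

1 2 4 6 7 8 14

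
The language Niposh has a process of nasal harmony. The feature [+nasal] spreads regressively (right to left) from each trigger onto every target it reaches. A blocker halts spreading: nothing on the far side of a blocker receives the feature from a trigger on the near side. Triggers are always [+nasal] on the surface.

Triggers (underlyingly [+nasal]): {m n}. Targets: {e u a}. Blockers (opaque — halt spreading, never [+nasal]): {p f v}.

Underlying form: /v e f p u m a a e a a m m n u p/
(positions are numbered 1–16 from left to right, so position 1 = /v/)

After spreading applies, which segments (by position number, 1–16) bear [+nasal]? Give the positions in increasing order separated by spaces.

From /m/ at 6 leftward: 5 /u/ → [+nasal]; 4 /p/ blocks.
From /m/ at 12 leftward: 11 /a/ → [+nasal]; 10 /a/ → [+nasal]; 9 /e/ → [+nasal]; 8 /a/ → [+nasal]; 7 /a/ → [+nasal]; 6 /m/ is itself a trigger — this domain ends here.
From /m/ at 13 leftward: 12 /m/ is itself a trigger — this domain ends here.
From /n/ at 14 leftward: 13 /m/ is itself a trigger — this domain ends here.
Targets with no active source: positions 2 15 stay [-nasal].

5 6 7 8 9 10 11 12 13 14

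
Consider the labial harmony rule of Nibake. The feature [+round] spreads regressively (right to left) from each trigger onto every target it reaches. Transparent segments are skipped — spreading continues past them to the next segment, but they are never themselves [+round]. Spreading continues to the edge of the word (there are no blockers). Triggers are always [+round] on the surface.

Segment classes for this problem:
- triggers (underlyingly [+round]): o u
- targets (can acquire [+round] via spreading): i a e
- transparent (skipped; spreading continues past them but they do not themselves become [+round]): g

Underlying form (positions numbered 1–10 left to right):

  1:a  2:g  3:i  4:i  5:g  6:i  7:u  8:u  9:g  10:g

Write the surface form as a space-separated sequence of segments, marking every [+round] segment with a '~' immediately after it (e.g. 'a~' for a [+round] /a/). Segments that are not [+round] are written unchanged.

a~ g i~ i~ g i~ u~ u~ g g

From /u/ at 7 leftward: 6 /i/ → [+round]; 5 /g/ transparent; 4 /i/ → [+round]; 3 /i/ → [+round]; 2 /g/ transparent; 1 /a/ → [+round]; word edge.
From /u/ at 8 leftward: 7 /u/ is itself a trigger — this domain ends here.
[+round] positions on the surface: 1 3 4 6 7 8.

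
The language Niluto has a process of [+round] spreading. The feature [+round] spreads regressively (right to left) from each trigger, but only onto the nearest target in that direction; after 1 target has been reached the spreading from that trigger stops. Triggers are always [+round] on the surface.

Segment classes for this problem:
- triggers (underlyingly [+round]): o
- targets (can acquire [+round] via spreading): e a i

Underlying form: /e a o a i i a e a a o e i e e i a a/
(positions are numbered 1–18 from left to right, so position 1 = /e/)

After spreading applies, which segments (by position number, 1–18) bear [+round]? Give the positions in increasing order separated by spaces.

From /o/ at 3 leftward: 2 /a/ → [+round]; bound reached.
From /o/ at 11 leftward: 10 /a/ → [+round]; bound reached.
Targets with no active source: positions 1 4 5 6 7 8 9 12 13 14 15 16 17 18 stay [-round].

2 3 10 11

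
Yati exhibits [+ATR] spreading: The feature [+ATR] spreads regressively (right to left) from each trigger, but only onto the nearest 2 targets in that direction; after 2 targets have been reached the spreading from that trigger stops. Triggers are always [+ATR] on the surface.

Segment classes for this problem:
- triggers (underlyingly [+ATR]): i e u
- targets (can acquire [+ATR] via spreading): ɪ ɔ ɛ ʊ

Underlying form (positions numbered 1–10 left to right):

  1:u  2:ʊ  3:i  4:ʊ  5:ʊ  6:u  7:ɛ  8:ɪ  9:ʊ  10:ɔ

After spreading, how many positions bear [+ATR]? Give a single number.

From /u/ at 1 leftward: word edge.
From /i/ at 3 leftward: 2 /ʊ/ → [+ATR]; 1 /u/ is itself a trigger — this domain ends here.
From /u/ at 6 leftward: 5 /ʊ/ → [+ATR]; 4 /ʊ/ → [+ATR]; bound reached.
Targets with no active source: positions 7 8 9 10 stay [-ATR].
[+ATR] positions on the surface: 1 2 3 4 5 6.

6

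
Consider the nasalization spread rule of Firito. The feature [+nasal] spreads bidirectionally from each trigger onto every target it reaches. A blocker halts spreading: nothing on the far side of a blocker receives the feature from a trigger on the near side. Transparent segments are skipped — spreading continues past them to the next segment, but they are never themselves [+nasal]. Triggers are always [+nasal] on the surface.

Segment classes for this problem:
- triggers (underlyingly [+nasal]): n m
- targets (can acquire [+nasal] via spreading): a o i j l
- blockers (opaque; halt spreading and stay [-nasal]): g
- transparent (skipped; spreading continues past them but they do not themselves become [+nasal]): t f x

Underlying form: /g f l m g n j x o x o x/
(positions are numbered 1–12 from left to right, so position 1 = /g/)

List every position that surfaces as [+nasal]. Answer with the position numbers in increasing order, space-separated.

From /m/ at 4 rightward: 5 /g/ blocks.
From /m/ at 4 leftward: 3 /l/ → [+nasal]; 2 /f/ transparent; 1 /g/ blocks.
From /n/ at 6 rightward: 7 /j/ → [+nasal]; 8 /x/ transparent; 9 /o/ → [+nasal]; 10 /x/ transparent; 11 /o/ → [+nasal]; 12 /x/ transparent; word edge.
From /n/ at 6 leftward: 5 /g/ blocks.

3 4 6 7 9 11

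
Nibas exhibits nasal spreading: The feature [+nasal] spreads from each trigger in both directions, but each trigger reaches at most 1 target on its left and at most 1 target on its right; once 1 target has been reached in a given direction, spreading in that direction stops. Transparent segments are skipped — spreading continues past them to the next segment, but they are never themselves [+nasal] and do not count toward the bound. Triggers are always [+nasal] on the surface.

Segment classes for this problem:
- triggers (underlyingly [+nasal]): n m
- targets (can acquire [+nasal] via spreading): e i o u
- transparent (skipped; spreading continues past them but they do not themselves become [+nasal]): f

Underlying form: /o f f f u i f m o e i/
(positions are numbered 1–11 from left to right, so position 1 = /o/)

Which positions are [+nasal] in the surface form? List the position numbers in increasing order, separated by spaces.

6 8 9

From /m/ at 8 rightward: 9 /o/ → [+nasal]; bound reached.
From /m/ at 8 leftward: 7 /f/ transparent; 6 /i/ → [+nasal]; bound reached.
Targets with no active source: positions 1 5 10 11 stay [-nasal].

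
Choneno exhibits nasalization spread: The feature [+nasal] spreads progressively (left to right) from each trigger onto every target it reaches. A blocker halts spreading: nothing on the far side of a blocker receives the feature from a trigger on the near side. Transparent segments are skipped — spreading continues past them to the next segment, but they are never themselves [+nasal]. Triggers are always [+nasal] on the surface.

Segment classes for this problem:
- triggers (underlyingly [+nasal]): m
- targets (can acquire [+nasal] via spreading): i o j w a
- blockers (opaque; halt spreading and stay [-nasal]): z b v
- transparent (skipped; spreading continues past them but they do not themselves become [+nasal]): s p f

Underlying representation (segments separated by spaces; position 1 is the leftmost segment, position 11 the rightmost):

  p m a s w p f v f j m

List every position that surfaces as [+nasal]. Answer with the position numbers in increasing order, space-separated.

2 3 5 11

From /m/ at 2 rightward: 3 /a/ → [+nasal]; 4 /s/ transparent; 5 /w/ → [+nasal]; 6 /p/ transparent; 7 /f/ transparent; 8 /v/ blocks.
From /m/ at 11 rightward: word edge.
Target with no active source: position 10 stays [-nasal].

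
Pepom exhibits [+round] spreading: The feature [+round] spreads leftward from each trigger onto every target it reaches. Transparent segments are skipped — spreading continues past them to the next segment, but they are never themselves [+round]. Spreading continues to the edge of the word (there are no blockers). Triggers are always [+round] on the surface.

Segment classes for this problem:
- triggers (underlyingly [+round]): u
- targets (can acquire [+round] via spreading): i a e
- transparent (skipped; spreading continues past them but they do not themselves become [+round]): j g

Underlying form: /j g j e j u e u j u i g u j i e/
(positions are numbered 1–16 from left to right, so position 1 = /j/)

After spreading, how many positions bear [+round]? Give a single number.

7

From /u/ at 6 leftward: 5 /j/ transparent; 4 /e/ → [+round]; 3 /j/ transparent; 2 /g/ transparent; 1 /j/ transparent; word edge.
From /u/ at 8 leftward: 7 /e/ → [+round]; 6 /u/ is itself a trigger — this domain ends here.
From /u/ at 10 leftward: 9 /j/ transparent; 8 /u/ is itself a trigger — this domain ends here.
From /u/ at 13 leftward: 12 /g/ transparent; 11 /i/ → [+round]; 10 /u/ is itself a trigger — this domain ends here.
Targets with no active source: positions 15 16 stay [-round].
[+round] positions on the surface: 4 6 7 8 10 11 13.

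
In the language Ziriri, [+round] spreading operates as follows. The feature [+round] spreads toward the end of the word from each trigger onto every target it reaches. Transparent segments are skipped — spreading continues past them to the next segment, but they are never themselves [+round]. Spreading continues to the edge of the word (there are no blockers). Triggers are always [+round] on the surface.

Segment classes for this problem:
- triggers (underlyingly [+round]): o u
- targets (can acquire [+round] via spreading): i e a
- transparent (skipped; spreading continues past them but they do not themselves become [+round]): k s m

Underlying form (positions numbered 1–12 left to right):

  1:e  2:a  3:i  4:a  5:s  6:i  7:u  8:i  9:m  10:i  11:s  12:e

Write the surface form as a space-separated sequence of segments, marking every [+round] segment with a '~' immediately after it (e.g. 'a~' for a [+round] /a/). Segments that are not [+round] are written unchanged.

e a i a s i u~ i~ m i~ s e~

From /u/ at 7 rightward: 8 /i/ → [+round]; 9 /m/ transparent; 10 /i/ → [+round]; 11 /s/ transparent; 12 /e/ → [+round]; word edge.
Targets with no active source: positions 1 2 3 4 6 stay [-round].
[+round] positions on the surface: 7 8 10 12.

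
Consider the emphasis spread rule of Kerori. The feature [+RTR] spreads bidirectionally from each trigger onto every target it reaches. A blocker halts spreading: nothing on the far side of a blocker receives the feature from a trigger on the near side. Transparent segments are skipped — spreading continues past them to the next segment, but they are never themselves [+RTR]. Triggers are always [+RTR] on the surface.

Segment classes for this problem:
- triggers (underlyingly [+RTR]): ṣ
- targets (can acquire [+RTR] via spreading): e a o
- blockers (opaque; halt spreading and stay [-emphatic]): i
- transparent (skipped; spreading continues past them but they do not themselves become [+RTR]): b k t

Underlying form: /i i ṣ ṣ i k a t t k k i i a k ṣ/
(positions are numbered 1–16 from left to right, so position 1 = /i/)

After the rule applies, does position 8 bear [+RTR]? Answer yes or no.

From /ṣ/ at 3 rightward: 4 /ṣ/ is itself a trigger — this domain ends here.
From /ṣ/ at 3 leftward: 2 /i/ blocks.
From /ṣ/ at 4 rightward: 5 /i/ blocks.
From /ṣ/ at 4 leftward: 3 /ṣ/ is itself a trigger — this domain ends here.
From /ṣ/ at 16 rightward: word edge.
From /ṣ/ at 16 leftward: 15 /k/ transparent; 14 /a/ → [+RTR]; 13 /i/ blocks.
Target with no active source: position 7 stays [-emphatic].
[+RTR] positions on the surface: 3 4 14 16.

no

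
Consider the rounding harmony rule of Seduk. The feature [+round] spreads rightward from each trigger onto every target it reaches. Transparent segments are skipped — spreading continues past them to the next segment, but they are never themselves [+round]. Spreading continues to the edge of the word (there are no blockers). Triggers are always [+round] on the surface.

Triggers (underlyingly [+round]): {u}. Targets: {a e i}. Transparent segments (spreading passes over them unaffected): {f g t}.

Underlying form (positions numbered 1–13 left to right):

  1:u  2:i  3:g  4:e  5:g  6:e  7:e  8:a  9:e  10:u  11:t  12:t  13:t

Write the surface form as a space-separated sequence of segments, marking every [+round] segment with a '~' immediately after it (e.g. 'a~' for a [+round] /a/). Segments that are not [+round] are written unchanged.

u~ i~ g e~ g e~ e~ a~ e~ u~ t t t

From /u/ at 1 rightward: 2 /i/ → [+round]; 3 /g/ transparent; 4 /e/ → [+round]; 5 /g/ transparent; 6 /e/ → [+round]; 7 /e/ → [+round]; 8 /a/ → [+round]; 9 /e/ → [+round]; 10 /u/ is itself a trigger — this domain ends here.
From /u/ at 10 rightward: 11 /t/ transparent; 12 /t/ transparent; 13 /t/ transparent; word edge.
[+round] positions on the surface: 1 2 4 6 7 8 9 10.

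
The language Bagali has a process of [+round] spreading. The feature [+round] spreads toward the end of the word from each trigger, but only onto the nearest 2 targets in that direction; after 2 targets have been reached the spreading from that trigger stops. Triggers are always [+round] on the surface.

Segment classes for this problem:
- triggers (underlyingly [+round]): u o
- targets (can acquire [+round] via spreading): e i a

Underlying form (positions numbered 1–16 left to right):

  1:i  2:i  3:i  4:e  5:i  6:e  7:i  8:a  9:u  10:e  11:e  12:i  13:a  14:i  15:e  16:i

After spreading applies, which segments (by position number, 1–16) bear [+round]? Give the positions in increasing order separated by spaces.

9 10 11

From /u/ at 9 rightward: 10 /e/ → [+round]; 11 /e/ → [+round]; bound reached.
Targets with no active source: positions 1 2 3 4 5 6 7 8 12 13 14 15 16 stay [-round].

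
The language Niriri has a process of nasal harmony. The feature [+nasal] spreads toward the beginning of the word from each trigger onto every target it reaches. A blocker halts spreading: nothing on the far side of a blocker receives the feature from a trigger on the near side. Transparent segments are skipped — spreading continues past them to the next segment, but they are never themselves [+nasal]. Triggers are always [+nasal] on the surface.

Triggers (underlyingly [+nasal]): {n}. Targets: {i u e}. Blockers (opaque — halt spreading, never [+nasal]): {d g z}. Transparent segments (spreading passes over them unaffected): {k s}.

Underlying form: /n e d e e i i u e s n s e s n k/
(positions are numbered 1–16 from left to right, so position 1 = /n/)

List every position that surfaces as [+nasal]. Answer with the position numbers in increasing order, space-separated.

From /n/ at 1 leftward: word edge.
From /n/ at 11 leftward: 10 /s/ transparent; 9 /e/ → [+nasal]; 8 /u/ → [+nasal]; 7 /i/ → [+nasal]; 6 /i/ → [+nasal]; 5 /e/ → [+nasal]; 4 /e/ → [+nasal]; 3 /d/ blocks.
From /n/ at 15 leftward: 14 /s/ transparent; 13 /e/ → [+nasal]; 12 /s/ transparent; 11 /n/ is itself a trigger — this domain ends here.
Target with no active source: position 2 stays [-nasal].

1 4 5 6 7 8 9 11 13 15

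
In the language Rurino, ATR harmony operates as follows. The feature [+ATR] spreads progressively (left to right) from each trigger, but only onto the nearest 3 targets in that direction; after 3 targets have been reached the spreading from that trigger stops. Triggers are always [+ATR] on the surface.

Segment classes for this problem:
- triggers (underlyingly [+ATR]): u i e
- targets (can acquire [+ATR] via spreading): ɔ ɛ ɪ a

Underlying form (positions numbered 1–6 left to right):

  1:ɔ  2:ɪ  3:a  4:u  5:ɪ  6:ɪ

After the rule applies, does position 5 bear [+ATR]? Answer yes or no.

From /u/ at 4 rightward: 5 /ɪ/ → [+ATR]; 6 /ɪ/ → [+ATR]; word edge.
Targets with no active source: positions 1 2 3 stay [-ATR].
[+ATR] positions on the surface: 4 5 6.

yes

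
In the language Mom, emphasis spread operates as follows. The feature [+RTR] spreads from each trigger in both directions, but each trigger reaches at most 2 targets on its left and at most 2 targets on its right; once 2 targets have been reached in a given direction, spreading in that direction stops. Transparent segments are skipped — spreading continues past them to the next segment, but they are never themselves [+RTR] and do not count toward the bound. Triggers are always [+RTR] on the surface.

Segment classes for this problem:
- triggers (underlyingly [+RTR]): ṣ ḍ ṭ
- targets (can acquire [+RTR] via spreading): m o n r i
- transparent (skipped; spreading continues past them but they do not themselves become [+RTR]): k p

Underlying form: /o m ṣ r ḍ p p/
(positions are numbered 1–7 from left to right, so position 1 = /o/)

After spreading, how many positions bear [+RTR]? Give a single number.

From /ṣ/ at 3 rightward: 4 /r/ → [+RTR]; 5 /ḍ/ is itself a trigger — this domain ends here.
From /ṣ/ at 3 leftward: 2 /m/ → [+RTR]; 1 /o/ → [+RTR]; bound reached.
From /ḍ/ at 5 rightward: 6 /p/ transparent; 7 /p/ transparent; word edge.
From /ḍ/ at 5 leftward: 4 /r/ → [+RTR]; 3 /ṣ/ is itself a trigger — this domain ends here.
[+RTR] positions on the surface: 1 2 3 4 5.

5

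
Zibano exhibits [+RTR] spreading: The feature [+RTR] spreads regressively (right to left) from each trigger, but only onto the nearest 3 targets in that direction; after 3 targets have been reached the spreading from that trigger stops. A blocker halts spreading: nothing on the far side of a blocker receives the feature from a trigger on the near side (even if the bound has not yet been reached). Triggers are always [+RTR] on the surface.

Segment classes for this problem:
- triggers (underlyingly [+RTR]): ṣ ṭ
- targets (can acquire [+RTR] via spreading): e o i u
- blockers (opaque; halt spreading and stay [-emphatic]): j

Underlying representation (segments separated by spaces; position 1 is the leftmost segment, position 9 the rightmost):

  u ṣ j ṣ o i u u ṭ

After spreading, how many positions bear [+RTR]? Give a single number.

7

From /ṣ/ at 2 leftward: 1 /u/ → [+RTR]; word edge.
From /ṣ/ at 4 leftward: 3 /j/ blocks.
From /ṭ/ at 9 leftward: 8 /u/ → [+RTR]; 7 /u/ → [+RTR]; 6 /i/ → [+RTR]; bound reached.
Target with no active source: position 5 stays [-emphatic].
[+RTR] positions on the surface: 1 2 4 6 7 8 9.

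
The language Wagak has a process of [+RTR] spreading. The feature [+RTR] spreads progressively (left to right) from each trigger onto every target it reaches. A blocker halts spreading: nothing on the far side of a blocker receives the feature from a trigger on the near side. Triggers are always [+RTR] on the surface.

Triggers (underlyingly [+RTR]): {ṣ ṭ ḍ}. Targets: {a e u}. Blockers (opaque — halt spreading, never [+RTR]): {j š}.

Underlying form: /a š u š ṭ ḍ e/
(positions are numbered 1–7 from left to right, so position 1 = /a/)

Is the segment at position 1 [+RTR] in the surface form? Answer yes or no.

no

From /ṭ/ at 5 rightward: 6 /ḍ/ is itself a trigger — this domain ends here.
From /ḍ/ at 6 rightward: 7 /e/ → [+RTR]; word edge.
Targets with no active source: positions 1 3 stay [-emphatic].
[+RTR] positions on the surface: 5 6 7.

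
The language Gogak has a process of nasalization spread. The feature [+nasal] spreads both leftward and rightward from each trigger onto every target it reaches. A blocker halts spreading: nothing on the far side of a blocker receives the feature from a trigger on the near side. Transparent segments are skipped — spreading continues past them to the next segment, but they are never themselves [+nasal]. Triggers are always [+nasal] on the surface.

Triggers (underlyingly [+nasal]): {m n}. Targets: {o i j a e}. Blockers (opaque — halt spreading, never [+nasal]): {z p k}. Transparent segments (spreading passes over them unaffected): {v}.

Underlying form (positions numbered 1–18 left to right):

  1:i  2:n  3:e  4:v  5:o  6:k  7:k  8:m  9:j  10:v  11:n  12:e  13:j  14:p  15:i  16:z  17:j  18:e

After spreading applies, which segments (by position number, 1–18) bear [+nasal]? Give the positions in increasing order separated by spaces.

From /n/ at 2 rightward: 3 /e/ → [+nasal]; 4 /v/ transparent; 5 /o/ → [+nasal]; 6 /k/ blocks.
From /n/ at 2 leftward: 1 /i/ → [+nasal]; word edge.
From /m/ at 8 rightward: 9 /j/ → [+nasal]; 10 /v/ transparent; 11 /n/ is itself a trigger — this domain ends here.
From /m/ at 8 leftward: 7 /k/ blocks.
From /n/ at 11 rightward: 12 /e/ → [+nasal]; 13 /j/ → [+nasal]; 14 /p/ blocks.
From /n/ at 11 leftward: 10 /v/ transparent; 9 /j/ → [+nasal]; 8 /m/ is itself a trigger — this domain ends here.
Targets with no active source: positions 15 17 18 stay [-nasal].

1 2 3 5 8 9 11 12 13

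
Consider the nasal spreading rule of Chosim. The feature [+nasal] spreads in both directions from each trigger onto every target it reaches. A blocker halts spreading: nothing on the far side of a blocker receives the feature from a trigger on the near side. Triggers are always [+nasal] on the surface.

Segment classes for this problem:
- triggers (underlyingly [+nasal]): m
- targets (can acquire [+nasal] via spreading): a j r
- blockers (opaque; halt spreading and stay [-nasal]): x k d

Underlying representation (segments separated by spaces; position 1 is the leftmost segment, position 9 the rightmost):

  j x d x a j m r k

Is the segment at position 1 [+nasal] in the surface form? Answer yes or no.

no

From /m/ at 7 rightward: 8 /r/ → [+nasal]; 9 /k/ blocks.
From /m/ at 7 leftward: 6 /j/ → [+nasal]; 5 /a/ → [+nasal]; 4 /x/ blocks.
Target with no active source: position 1 stays [-nasal].
[+nasal] positions on the surface: 5 6 7 8.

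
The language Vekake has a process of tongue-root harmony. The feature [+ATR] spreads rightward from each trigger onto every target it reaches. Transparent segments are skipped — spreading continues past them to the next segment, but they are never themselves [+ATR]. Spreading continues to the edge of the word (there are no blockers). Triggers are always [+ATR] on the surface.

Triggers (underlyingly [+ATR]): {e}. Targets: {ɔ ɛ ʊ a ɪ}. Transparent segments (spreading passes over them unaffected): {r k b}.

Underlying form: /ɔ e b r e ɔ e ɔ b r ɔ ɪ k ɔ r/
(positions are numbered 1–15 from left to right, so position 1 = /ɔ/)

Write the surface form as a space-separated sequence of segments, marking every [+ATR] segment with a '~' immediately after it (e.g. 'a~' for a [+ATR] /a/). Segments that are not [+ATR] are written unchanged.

From /e/ at 2 rightward: 3 /b/ transparent; 4 /r/ transparent; 5 /e/ is itself a trigger — this domain ends here.
From /e/ at 5 rightward: 6 /ɔ/ → [+ATR]; 7 /e/ is itself a trigger — this domain ends here.
From /e/ at 7 rightward: 8 /ɔ/ → [+ATR]; 9 /b/ transparent; 10 /r/ transparent; 11 /ɔ/ → [+ATR]; 12 /ɪ/ → [+ATR]; 13 /k/ transparent; 14 /ɔ/ → [+ATR]; 15 /r/ transparent; word edge.
Target with no active source: position 1 stays [-ATR].
[+ATR] positions on the surface: 2 5 6 7 8 11 12 14.

ɔ e~ b r e~ ɔ~ e~ ɔ~ b r ɔ~ ɪ~ k ɔ~ r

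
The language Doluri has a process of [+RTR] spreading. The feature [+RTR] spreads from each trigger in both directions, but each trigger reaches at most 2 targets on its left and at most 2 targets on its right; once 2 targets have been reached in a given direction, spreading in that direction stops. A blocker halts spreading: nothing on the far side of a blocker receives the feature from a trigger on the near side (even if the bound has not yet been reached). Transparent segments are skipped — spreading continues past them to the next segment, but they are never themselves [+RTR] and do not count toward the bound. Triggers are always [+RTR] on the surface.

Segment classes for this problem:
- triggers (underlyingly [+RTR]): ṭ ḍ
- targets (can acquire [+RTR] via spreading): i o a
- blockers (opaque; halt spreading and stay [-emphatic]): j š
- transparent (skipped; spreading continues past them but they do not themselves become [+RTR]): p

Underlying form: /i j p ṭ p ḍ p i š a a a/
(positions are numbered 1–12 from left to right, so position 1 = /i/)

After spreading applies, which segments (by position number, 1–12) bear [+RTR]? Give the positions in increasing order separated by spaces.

From /ṭ/ at 4 rightward: 5 /p/ transparent; 6 /ḍ/ is itself a trigger — this domain ends here.
From /ṭ/ at 4 leftward: 3 /p/ transparent; 2 /j/ blocks.
From /ḍ/ at 6 rightward: 7 /p/ transparent; 8 /i/ → [+RTR]; 9 /š/ blocks.
From /ḍ/ at 6 leftward: 5 /p/ transparent; 4 /ṭ/ is itself a trigger — this domain ends here.
Targets with no active source: positions 1 10 11 12 stay [-emphatic].

4 6 8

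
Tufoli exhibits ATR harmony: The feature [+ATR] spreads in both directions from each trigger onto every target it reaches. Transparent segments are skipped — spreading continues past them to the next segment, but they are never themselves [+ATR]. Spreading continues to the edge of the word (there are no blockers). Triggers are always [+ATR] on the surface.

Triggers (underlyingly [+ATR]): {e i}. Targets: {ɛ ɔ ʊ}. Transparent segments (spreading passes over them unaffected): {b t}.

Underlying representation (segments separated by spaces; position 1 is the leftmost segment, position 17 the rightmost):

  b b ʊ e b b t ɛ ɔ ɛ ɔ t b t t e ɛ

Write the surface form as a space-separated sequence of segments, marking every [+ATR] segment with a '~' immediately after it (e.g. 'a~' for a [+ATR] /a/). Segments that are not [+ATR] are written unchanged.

From /e/ at 4 rightward: 5 /b/ transparent; 6 /b/ transparent; 7 /t/ transparent; 8 /ɛ/ → [+ATR]; 9 /ɔ/ → [+ATR]; 10 /ɛ/ → [+ATR]; 11 /ɔ/ → [+ATR]; 12 /t/ transparent; 13 /b/ transparent; 14 /t/ transparent; 15 /t/ transparent; 16 /e/ is itself a trigger — this domain ends here.
From /e/ at 4 leftward: 3 /ʊ/ → [+ATR]; 2 /b/ transparent; 1 /b/ transparent; word edge.
From /e/ at 16 rightward: 17 /ɛ/ → [+ATR]; word edge.
From /e/ at 16 leftward: 15 /t/ transparent; 14 /t/ transparent; 13 /b/ transparent; 12 /t/ transparent; 11 /ɔ/ → [+ATR]; 10 /ɛ/ → [+ATR]; 9 /ɔ/ → [+ATR]; 8 /ɛ/ → [+ATR]; 7 /t/ transparent; 6 /b/ transparent; 5 /b/ transparent; 4 /e/ is itself a trigger — this domain ends here.
[+ATR] positions on the surface: 3 4 8 9 10 11 16 17.

b b ʊ~ e~ b b t ɛ~ ɔ~ ɛ~ ɔ~ t b t t e~ ɛ~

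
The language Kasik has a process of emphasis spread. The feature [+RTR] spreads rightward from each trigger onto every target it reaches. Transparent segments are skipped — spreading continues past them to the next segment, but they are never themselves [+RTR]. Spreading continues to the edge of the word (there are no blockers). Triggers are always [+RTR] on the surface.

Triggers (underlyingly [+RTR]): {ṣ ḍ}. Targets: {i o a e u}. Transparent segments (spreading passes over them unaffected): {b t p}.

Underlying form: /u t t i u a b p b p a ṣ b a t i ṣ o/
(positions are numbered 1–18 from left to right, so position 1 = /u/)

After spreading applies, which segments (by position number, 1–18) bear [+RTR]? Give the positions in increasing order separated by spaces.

From /ṣ/ at 12 rightward: 13 /b/ transparent; 14 /a/ → [+RTR]; 15 /t/ transparent; 16 /i/ → [+RTR]; 17 /ṣ/ is itself a trigger — this domain ends here.
From /ṣ/ at 17 rightward: 18 /o/ → [+RTR]; word edge.
Targets with no active source: positions 1 4 5 6 11 stay [-emphatic].

12 14 16 17 18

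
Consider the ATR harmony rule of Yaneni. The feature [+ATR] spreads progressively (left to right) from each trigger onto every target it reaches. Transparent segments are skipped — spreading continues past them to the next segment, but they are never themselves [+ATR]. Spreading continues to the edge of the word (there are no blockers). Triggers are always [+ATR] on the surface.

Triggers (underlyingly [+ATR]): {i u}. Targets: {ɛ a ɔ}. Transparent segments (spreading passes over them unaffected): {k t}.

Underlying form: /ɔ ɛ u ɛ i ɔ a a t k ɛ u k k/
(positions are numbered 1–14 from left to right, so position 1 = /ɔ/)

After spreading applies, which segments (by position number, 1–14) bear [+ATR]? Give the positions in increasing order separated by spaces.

From /u/ at 3 rightward: 4 /ɛ/ → [+ATR]; 5 /i/ is itself a trigger — this domain ends here.
From /i/ at 5 rightward: 6 /ɔ/ → [+ATR]; 7 /a/ → [+ATR]; 8 /a/ → [+ATR]; 9 /t/ transparent; 10 /k/ transparent; 11 /ɛ/ → [+ATR]; 12 /u/ is itself a trigger — this domain ends here.
From /u/ at 12 rightward: 13 /k/ transparent; 14 /k/ transparent; word edge.
Targets with no active source: positions 1 2 stay [-ATR].

3 4 5 6 7 8 11 12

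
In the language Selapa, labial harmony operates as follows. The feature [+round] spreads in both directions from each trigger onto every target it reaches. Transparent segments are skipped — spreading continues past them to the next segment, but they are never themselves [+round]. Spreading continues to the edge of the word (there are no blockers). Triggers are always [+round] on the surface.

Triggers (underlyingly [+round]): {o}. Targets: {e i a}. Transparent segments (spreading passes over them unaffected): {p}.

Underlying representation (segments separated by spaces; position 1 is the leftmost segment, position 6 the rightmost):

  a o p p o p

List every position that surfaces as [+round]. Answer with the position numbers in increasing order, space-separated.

1 2 5

From /o/ at 2 rightward: 3 /p/ transparent; 4 /p/ transparent; 5 /o/ is itself a trigger — this domain ends here.
From /o/ at 2 leftward: 1 /a/ → [+round]; word edge.
From /o/ at 5 rightward: 6 /p/ transparent; word edge.
From /o/ at 5 leftward: 4 /p/ transparent; 3 /p/ transparent; 2 /o/ is itself a trigger — this domain ends here.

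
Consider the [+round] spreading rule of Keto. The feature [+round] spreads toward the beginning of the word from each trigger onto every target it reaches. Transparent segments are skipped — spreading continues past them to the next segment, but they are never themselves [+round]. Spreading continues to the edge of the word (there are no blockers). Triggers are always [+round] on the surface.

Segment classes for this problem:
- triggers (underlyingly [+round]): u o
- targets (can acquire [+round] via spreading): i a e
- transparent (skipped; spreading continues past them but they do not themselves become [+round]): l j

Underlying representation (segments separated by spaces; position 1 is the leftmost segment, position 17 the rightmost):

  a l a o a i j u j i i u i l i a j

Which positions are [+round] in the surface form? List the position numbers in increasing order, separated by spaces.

1 3 4 5 6 8 10 11 12

From /o/ at 4 leftward: 3 /a/ → [+round]; 2 /l/ transparent; 1 /a/ → [+round]; word edge.
From /u/ at 8 leftward: 7 /j/ transparent; 6 /i/ → [+round]; 5 /a/ → [+round]; 4 /o/ is itself a trigger — this domain ends here.
From /u/ at 12 leftward: 11 /i/ → [+round]; 10 /i/ → [+round]; 9 /j/ transparent; 8 /u/ is itself a trigger — this domain ends here.
Targets with no active source: positions 13 15 16 stay [-round].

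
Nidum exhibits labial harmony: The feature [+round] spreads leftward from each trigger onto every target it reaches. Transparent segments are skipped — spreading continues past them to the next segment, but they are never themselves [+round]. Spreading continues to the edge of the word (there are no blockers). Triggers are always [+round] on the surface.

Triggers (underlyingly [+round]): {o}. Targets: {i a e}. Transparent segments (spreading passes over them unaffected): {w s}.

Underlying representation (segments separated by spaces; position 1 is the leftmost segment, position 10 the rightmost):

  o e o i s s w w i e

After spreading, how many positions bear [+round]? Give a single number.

From /o/ at 1 leftward: word edge.
From /o/ at 3 leftward: 2 /e/ → [+round]; 1 /o/ is itself a trigger — this domain ends here.
Targets with no active source: positions 4 9 10 stay [-round].
[+round] positions on the surface: 1 2 3.

3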